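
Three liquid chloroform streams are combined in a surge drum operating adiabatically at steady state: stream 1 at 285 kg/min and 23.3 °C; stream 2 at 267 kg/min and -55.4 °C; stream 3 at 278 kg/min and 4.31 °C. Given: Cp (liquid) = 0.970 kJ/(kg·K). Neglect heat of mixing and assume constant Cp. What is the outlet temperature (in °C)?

T_out = -8.38 °C

Adiabatic, steady state ⇒ Σ ṁᵢCp,ᵢ(T_out − Tᵢ) = 0
T_out = Σ ṁᵢCp,ᵢTᵢ / Σ ṁᵢCp,ᵢ
      = -6744.5 / 805.1 = -8.3773 °C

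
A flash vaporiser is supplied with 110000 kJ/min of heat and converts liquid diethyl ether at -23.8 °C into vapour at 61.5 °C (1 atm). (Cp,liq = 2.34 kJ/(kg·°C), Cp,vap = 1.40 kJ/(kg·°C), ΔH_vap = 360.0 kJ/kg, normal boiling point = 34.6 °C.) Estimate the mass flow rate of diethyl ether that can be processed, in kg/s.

ṁ = 3.43 kg/s

Δh = 2.34×(34.6−-23.8) + 360.0 + 1.40×(61.5−34.6) = 534.32 kJ/kg
Q = 110000 kJ/min = 1833.3 kJ/s = 1833.3 kJ/s
ṁ = Q/Δh = 1833.3 / 534.32 = 3.4312 kg/s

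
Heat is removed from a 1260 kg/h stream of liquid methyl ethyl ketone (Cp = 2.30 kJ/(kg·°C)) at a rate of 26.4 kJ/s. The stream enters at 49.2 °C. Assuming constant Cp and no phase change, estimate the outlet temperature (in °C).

T_out = 16.4 °C

Q = 26.4 kJ/s = 95040 kJ/h
ΔT = Q/(ṁ·Cp) = 95040/(1260×2.30) = 32.795 K
T_out = 49.2 − 32.795 = 16.405 °C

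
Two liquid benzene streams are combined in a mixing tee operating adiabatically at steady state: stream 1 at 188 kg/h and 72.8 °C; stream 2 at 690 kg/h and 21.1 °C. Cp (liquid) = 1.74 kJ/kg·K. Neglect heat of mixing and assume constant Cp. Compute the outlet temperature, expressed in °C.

T_out = 32.2 °C

Adiabatic, steady state ⇒ Σ ṁᵢCp,ᵢ(T_out − Tᵢ) = 0
T_out = Σ ṁᵢCp,ᵢTᵢ / Σ ṁᵢCp,ᵢ
      = 49147 / 1527.7 = 32.17 °C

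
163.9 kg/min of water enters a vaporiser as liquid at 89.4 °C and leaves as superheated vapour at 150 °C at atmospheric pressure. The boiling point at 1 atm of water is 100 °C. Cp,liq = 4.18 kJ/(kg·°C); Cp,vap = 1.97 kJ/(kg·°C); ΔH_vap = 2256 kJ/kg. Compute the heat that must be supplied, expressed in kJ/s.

Q = 6550 kJ/s

liquid 89.4→100 °C: 44.308 kJ/kg
vaporisation at 100 °C: 2256 kJ/kg
vapour 100→150 °C: 98.5 kJ/kg
Δh = 44.308 + 2256 + 98.5 = 2398.8 kJ/kg
Q = ṁ·Δh = 163.9 kg/min × 2398.8 kJ/kg = 393160 kJ/min
|Q| = 6552.7 kW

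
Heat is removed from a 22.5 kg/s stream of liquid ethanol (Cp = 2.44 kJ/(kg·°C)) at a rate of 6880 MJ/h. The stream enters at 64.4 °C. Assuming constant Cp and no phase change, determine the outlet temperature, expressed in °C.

Q = 6880 MJ/h = 1911.1 kJ/s
ΔT = Q/(ṁ·Cp) = 1911.1/(22.5×2.44) = 34.811 K
T_out = 64.4 − 34.811 = 29.589 °C

T_out = 29.6 °C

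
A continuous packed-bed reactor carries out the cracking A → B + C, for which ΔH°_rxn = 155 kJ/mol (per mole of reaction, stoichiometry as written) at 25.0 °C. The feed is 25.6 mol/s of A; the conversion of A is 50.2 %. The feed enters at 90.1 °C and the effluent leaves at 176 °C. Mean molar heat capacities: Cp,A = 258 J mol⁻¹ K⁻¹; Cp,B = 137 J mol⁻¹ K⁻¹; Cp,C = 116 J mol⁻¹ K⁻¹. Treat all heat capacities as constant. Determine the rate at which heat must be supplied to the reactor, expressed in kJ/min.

Q_in = 153000 kJ/min

Extent of reaction ξ = 0.502 × 25.6 = 12.851 mol/s
Reaction term: ξ·ΔH°_rxn = 12.851 × 155 = 1991.9 kJ/s
Sensible, feed 90.1→25 °C: -429.97 kJ/s
Outlet flows (mol/s): A 12.749, B 12.851, C 12.851
Sensible, products 25→176 °C: 987.62 kJ/s
Q = ΔH = 2549.6 kJ/s = 2549.6 kW
Heat supplied = 152980 kJ/min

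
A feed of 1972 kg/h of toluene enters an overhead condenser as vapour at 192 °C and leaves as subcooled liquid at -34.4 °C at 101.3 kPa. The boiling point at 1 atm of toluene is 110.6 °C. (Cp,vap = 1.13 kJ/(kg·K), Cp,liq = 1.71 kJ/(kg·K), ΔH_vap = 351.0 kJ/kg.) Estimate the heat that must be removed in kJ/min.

vapour 192→110.6 °C: -91.982 kJ/kg
condensation at 110.6 °C: -351 kJ/kg
liquid 110.6→-34.4 °C: -247.95 kJ/kg
Δh = -91.982 + -351 + -247.95 = -690.93 kJ/kg
Q = ṁ·Δh = 1972 kg/h × -690.93 kJ/kg = -1.3625e+06 kJ/h
|Q| = 378.48 kW = 22709 kJ/min

Q_c = 22700 kJ/min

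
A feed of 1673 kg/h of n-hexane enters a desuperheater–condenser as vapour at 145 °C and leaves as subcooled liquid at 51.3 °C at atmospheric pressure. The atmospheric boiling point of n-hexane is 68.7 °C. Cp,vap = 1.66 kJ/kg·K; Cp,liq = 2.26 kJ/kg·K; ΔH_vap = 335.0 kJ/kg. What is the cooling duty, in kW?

vapour 145→68.7 °C: -126.66 kJ/kg
condensation at 68.7 °C: -335 kJ/kg
liquid 68.7→51.3 °C: -39.324 kJ/kg
Δh = -126.66 + -335 + -39.324 = -500.98 kJ/kg
Q = ṁ·Δh = 1673 kg/h × -500.98 kJ/kg = -838140 kJ/h
|Q| = 232.82 kW

Q_c = 233 kW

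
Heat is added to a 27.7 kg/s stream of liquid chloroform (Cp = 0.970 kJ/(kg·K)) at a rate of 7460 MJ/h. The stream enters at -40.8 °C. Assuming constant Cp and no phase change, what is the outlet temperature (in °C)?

T_out = 36.3 °C

Q = 7460 MJ/h = 2072.2 kJ/s
ΔT = Q/(ṁ·Cp) = 2072.2/(27.7×0.970) = 77.123 K
T_out = -40.8 + 77.123 = 36.323 °C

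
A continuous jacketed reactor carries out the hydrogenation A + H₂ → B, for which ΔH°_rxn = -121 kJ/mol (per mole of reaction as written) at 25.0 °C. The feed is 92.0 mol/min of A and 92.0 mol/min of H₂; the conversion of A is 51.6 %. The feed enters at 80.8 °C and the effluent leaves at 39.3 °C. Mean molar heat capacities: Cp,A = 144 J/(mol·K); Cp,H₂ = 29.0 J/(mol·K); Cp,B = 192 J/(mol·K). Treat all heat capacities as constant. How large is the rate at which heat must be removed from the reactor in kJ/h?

Extent of reaction ξ = 0.516 × 92.0 = 47.472 mol/min
Reaction term: ξ·ΔH°_rxn = 47.472 × -121 = -5744.1 kJ/min
Sensible, feed 80.8→25 °C: -888.11 kJ/min
Outlet flows (mol/min): A 44.528, H₂ 44.528, B 47.472
Sensible, products 25→39.3 °C: 240.5 kJ/min
Q = ΔH = -6391.7 kJ/min = -106.53 kW
Heat removed = 383500 kJ/h

Q_out = 384000 kJ/h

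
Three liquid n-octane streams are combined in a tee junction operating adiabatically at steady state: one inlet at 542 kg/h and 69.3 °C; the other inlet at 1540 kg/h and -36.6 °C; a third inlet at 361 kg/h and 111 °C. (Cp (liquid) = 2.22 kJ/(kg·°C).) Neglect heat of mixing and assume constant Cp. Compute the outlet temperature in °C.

Adiabatic, steady state ⇒ Σ ṁᵢCp,ᵢ(T_out − Tᵢ) = 0
Σ ṁᵢCp,ᵢTᵢ = 542×2.22×69.3 + 1540×2.22×-36.6 + 361×2.22×111 = 47214
Σ ṁᵢCp,ᵢ = 542×2.22 + 1540×2.22 + 361×2.22 = 5423.5
T_out = 47214 / 5423.5 = 8.7055 °C

T_out = 8.71 °C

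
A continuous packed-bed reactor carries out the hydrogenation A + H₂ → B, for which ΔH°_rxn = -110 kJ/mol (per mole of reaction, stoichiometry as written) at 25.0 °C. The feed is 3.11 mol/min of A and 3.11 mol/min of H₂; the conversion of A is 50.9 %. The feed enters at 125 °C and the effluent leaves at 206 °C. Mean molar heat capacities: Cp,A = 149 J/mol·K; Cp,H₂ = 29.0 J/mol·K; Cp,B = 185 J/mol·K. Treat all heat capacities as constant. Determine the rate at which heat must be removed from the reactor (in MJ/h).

Extent of reaction ξ = 0.509 × 3.11 = 1.583 mol/min
Reaction term: ξ·ΔH°_rxn = 1.583 × -110 = -174.13 kJ/min
Sensible, feed 125→25 °C: -55.358 kJ/min
Outlet flows (mol/min): A 1.527, H₂ 1.527, B 1.583
Sensible, products 25→206 °C: 102.2 kJ/min
Q = ΔH = -127.28 kJ/min = -2.1214 kW
Heat removed = 7.637 MJ/h

Q_out = 7.64 MJ/h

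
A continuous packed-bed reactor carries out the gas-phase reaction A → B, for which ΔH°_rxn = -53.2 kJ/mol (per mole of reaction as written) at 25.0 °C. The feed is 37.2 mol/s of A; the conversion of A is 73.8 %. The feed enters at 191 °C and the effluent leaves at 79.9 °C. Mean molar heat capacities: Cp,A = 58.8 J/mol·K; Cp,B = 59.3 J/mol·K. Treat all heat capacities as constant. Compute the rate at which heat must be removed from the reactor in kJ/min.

Extent of reaction ξ = 0.738 × 37.2 = 27.454 mol/s
Reaction term: ξ·ΔH°_rxn = 27.454 × -53.2 = -1460.5 kJ/s
Sensible, feed 191→25 °C: -363.1 kJ/s
Outlet flows (mol/s): A 9.7464, B 27.454
Sensible, products 25→79.9 °C: 120.84 kJ/s
Q = ΔH = -1702.8 kJ/s = -1702.8 kW
Heat removed = 102170 kJ/min

Q_out = 102000 kJ/min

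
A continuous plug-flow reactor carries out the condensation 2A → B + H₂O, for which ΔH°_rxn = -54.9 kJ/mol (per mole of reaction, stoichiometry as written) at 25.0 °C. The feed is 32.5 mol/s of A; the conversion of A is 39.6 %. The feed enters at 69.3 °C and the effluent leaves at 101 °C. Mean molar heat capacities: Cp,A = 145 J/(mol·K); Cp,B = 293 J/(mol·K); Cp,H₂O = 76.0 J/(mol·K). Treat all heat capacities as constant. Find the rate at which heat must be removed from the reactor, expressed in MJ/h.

Extent of reaction ξ = 0.396 × 32.5 / 2 = 6.435 mol/s
Reaction term: ξ·ΔH°_rxn = 6.435 × -54.9 = -353.28 kJ/s
Sensible, feed 69.3→25 °C: -208.76 kJ/s
Outlet flows (mol/s): A 19.63, B 6.435, H₂O 6.435
Sensible, products 25→101 °C: 396.79 kJ/s
Q = ΔH = -165.26 kJ/s = -165.26 kW
Heat removed = 594.93 MJ/h

Q_out = 595 MJ/h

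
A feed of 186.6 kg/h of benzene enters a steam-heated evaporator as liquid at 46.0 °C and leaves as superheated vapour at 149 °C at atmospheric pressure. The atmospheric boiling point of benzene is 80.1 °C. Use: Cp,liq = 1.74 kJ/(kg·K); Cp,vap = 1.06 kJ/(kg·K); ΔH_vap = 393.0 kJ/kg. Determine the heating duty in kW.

liquid 46.0→80.1 °C: 59.334 kJ/kg
vaporisation at 80.1 °C: 393 kJ/kg
vapour 80.1→149 °C: 73.034 kJ/kg
Δh = 59.334 + 393 + 73.034 = 525.37 kJ/kg
Q = ṁ·Δh = 186.6 kg/h × 525.37 kJ/kg = 98034 kJ/h
|Q| = 27.232 kW

Q = 27.2 kW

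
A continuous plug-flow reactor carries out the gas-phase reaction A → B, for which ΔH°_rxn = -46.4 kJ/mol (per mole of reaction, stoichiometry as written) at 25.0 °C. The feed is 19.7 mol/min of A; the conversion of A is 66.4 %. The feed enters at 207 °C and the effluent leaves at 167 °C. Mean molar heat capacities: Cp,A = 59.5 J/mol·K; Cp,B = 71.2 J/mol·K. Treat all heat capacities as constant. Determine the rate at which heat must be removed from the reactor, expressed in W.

Extent of reaction ξ = 0.664 × 19.7 = 13.081 mol/min
Reaction term: ξ·ΔH°_rxn = 13.081 × -46.4 = -606.95 kJ/min
Sensible, feed 207→25 °C: -213.33 kJ/min
Outlet flows (mol/min): A 6.6192, B 13.081
Sensible, products 25→167 °C: 188.18 kJ/min
Q = ΔH = -632.1 kJ/min = -10.535 kW
Heat removed = 10535 W

Q_out = 10500 W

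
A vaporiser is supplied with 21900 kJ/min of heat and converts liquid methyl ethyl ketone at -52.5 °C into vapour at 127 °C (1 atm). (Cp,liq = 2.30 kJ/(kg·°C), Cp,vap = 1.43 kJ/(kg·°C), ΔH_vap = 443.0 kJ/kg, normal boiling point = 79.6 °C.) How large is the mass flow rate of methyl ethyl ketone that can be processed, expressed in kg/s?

ṁ = 0.448 kg/s

Δh = 2.30×(79.6−-52.5) + 443.0 + 1.43×(127−79.6) = 814.61 kJ/kg
Q = 21900 kJ/min = 365 kJ/s = 365 kJ/s
ṁ = Q/Δh = 365 / 814.61 = 0.44807 kg/s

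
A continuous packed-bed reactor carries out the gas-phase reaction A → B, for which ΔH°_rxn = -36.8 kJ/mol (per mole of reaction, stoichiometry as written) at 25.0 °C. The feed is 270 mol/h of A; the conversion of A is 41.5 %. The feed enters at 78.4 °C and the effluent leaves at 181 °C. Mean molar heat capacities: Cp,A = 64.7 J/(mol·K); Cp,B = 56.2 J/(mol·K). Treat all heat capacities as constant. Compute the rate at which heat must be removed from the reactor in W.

Extent of reaction ξ = 0.415 × 270 = 112.05 mol/h
Reaction term: ξ·ΔH°_rxn = 112.05 × -36.8 = -4123.4 kJ/h
Sensible, feed 78.4→25 °C: -932.84 kJ/h
Outlet flows (mol/h): A 157.95, B 112.05
Sensible, products 25→181 °C: 2576.6 kJ/h
Q = ΔH = -2479.7 kJ/h = -0.68881 kW
Heat removed = 688.81 W

Q_out = 689 W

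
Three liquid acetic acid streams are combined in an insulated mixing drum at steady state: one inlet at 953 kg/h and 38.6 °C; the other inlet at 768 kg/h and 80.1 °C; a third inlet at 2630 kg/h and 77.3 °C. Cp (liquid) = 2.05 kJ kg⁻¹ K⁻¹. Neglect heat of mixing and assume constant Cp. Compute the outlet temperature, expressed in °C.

T_out = 69.3 °C

No heat crosses the boundary, so H_out = H_in.
T_out = Σ ṁᵢCp,ᵢTᵢ / Σ ṁᵢCp,ᵢ
      = 618280 / 8919.5 = 69.318 °C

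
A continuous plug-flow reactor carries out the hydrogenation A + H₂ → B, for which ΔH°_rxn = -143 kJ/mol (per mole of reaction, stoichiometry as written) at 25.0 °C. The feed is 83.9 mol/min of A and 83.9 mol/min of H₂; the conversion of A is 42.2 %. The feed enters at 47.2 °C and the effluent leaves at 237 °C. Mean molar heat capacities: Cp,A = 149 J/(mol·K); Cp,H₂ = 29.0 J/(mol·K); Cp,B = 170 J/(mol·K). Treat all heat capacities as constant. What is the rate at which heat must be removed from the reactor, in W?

Extent of reaction ξ = 0.422 × 83.9 = 35.406 mol/min
Reaction term: ξ·ΔH°_rxn = 35.406 × -143 = -5063 kJ/min
Sensible, feed 47.2→25 °C: -331.54 kJ/min
Outlet flows (mol/min): A 48.494, H₂ 48.494, B 35.406
Sensible, products 25→237 °C: 3106 kJ/min
Q = ΔH = -2288.6 kJ/min = -38.143 kW
Heat removed = 38143 W

Q_out = 38100 W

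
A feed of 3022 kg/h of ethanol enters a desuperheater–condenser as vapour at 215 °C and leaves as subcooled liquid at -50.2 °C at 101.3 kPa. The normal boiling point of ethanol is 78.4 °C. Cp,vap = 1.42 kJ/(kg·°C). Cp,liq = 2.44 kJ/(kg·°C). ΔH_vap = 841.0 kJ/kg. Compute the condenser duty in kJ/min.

Q_c = 67900 kJ/min

vapour 215→78.4 °C: -193.97 kJ/kg
condensation at 78.4 °C: -841 kJ/kg
liquid 78.4→-50.2 °C: -313.78 kJ/kg
Δh = -193.97 + -841 + -313.78 = -1348.8 kJ/kg
Q = ṁ·Δh = 3022 kg/h × -1348.8 kJ/kg = -4.0759e+06 kJ/h
|Q| = 1132.2 kW = 67932 kJ/min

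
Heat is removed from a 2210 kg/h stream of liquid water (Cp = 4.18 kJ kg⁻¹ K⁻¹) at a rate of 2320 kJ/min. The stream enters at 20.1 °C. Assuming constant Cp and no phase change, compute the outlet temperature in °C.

T_out = 5.03 °C

Q = 2320 kJ/min = 139200 kJ/h
ΔT = Q/(ṁ·Cp) = 139200/(2210×4.18) = 15.069 K
T_out = 20.1 − 15.069 = 5.0315 °C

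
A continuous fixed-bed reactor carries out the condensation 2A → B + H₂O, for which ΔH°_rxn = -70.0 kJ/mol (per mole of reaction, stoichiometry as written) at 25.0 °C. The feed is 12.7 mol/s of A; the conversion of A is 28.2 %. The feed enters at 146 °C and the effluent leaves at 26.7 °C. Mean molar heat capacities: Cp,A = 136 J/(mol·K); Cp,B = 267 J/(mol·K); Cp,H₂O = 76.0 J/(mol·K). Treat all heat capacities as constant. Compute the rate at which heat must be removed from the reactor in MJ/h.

Q_out = 1190 MJ/h

Extent of reaction ξ = 0.282 × 12.7 / 2 = 1.7907 mol/s
Reaction term: ξ·ΔH°_rxn = 1.7907 × -70.0 = -125.35 kJ/s
Sensible, feed 146→25 °C: -208.99 kJ/s
Outlet flows (mol/s): A 9.1186, B 1.7907, H₂O 1.7907
Sensible, products 25→26.7 °C: 3.1524 kJ/s
Q = ΔH = -331.19 kJ/s = -331.19 kW
Heat removed = 1192.3 MJ/h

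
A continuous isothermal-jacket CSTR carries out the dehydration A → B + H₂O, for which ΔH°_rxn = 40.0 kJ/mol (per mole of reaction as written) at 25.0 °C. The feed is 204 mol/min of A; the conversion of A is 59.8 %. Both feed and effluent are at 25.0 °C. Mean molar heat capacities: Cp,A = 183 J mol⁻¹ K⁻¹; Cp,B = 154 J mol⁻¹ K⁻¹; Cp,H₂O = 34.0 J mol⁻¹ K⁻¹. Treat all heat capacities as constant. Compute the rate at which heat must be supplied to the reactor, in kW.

Q_in = 81.3 kW

Extent of reaction ξ = 0.598 × 204 = 121.99 mol/min
Reaction term: ξ·ΔH°_rxn = 121.99 × 40.0 = 4879.7 kJ/min
Q = ΔH = 4879.7 kJ/min = 81.328 kW
Heat supplied = 81.328 kW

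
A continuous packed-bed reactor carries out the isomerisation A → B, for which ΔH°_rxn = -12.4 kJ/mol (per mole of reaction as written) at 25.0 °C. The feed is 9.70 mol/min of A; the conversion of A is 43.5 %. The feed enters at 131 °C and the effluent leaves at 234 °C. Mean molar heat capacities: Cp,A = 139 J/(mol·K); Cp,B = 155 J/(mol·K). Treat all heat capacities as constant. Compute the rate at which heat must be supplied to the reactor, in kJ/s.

Q_in = 1.68 kJ/s

Extent of reaction ξ = 0.435 × 9.70 = 4.2195 mol/min
Reaction term: ξ·ΔH°_rxn = 4.2195 × -12.4 = -52.322 kJ/min
Sensible, feed 131→25 °C: -142.92 kJ/min
Outlet flows (mol/min): A 5.4805, B 4.2195
Sensible, products 25→234 °C: 295.9 kJ/min
Q = ΔH = 100.66 kJ/min = 1.6777 kW
Heat supplied = 1.6777 kJ/s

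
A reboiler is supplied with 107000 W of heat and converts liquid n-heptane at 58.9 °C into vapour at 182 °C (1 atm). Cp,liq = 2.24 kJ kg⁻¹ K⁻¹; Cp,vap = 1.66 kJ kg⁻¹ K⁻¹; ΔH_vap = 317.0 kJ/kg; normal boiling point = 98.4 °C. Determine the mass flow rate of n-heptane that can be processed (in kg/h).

Δh = 2.24×(98.4−58.9) + 317.0 + 1.66×(182−98.4) = 544.26 kJ/kg
Q = 107000 W = 107 kJ/s = 385200 kJ/h
ṁ = Q/Δh = 385200 / 544.26 = 707.76 kg/h

ṁ = 708 kg/h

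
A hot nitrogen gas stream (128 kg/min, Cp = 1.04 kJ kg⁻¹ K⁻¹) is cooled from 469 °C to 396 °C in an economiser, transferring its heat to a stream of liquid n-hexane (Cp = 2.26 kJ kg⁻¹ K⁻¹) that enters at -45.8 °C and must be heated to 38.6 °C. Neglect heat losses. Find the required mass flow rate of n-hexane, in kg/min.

ṁ_c = 50.9 kg/min

Heat released by hot stream: Q = 128 × 1.04 × (469 − 396) = 9717.8 kJ/min
Energy balance on cold side (adiabatic exchanger): Q = ṁ_c·Cp_c·(T_c,out − T_c,in)
ṁ_c = 9717.8 / [2.26 × (38.6 − -45.8)] = 50.947 kg/min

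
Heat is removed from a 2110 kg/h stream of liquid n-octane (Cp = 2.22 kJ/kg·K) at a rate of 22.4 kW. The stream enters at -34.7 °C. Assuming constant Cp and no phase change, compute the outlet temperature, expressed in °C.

Q = 22.4 kW = 80640 kJ/h
ΔT = Q/(ṁ·Cp) = 80640/(2110×2.22) = 17.215 K
T_out = -34.7 − 17.215 = -51.915 °C

T_out = -51.9 °C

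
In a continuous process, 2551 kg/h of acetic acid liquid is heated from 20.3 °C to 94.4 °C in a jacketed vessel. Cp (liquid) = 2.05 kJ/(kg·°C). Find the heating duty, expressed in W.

Q = 108000 W

Q = ṁ·Cp·ΔT = 2551 × 2.05 × (94.4 − 20.3) = 387510 kJ/h
Converting: 387510 / 3600 s = 107.64 kW
Heating duty = 107640 W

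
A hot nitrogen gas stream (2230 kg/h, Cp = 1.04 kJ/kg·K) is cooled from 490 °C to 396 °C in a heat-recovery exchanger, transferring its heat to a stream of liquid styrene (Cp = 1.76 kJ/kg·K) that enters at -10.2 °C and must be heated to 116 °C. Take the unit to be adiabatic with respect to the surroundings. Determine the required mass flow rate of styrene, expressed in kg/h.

Heat released by hot stream: Q = 2230 × 1.04 × (490 − 396) = 218000 kJ/h
Energy balance on cold side (adiabatic exchanger): Q = ṁ_c·Cp_c·(T_c,out − T_c,in)
ṁ_c = 218000 / [1.76 × (116 − -10.2)] = 981.51 kg/h

ṁ_c = 982 kg/h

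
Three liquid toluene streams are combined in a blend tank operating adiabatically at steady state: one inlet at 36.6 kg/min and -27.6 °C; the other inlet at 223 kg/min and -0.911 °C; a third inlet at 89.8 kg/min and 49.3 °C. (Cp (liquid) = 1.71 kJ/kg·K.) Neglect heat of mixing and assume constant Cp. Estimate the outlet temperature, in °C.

Adiabatic, steady state ⇒ Σ ṁᵢCp,ᵢ(T_out − Tᵢ) = 0
T_out = Σ ṁᵢCp,ᵢTᵢ / Σ ṁᵢCp,ᵢ
      = 5495.6 / 597.47 = 9.1981 °C

T_out = 9.20 °C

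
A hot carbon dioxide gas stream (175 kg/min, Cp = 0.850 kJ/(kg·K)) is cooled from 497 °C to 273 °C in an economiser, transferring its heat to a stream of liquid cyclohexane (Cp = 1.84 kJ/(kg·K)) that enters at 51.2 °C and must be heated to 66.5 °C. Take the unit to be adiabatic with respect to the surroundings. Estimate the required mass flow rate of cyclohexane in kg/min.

ṁ_c = 1180 kg/min

Heat released by hot stream: Q = 175 × 0.850 × (497 − 273) = 33320 kJ/min
Energy balance on cold side (adiabatic exchanger): Q = ṁ_c·Cp_c·(T_c,out − T_c,in)
ṁ_c = 33320 / [1.84 × (66.5 − 51.2)] = 1183.6 kg/min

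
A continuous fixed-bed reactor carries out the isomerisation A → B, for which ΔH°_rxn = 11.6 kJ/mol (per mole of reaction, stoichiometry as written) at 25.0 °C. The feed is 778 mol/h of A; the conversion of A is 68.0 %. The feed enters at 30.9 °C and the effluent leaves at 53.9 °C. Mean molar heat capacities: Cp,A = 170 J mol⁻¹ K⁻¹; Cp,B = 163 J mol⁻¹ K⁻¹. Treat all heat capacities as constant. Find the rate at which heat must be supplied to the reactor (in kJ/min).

Extent of reaction ξ = 0.680 × 778 = 529.04 mol/h
Reaction term: ξ·ΔH°_rxn = 529.04 × 11.6 = 6136.9 kJ/h
Sensible, feed 30.9→25 °C: -780.33 kJ/h
Outlet flows (mol/h): A 248.96, B 529.04
Sensible, products 25→53.9 °C: 3715.3 kJ/h
Q = ΔH = 9071.8 kJ/h = 2.5199 kW
Heat supplied = 151.2 kJ/min

Q_in = 151 kJ/min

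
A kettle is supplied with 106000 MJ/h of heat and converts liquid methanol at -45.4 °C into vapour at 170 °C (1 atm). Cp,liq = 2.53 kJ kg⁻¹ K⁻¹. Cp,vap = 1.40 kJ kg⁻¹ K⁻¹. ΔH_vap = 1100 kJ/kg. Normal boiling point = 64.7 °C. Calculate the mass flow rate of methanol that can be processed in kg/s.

Δh = 2.53×(64.7−-45.4) + 1100 + 1.40×(170−64.7) = 1526 kJ/kg
Q = 106000 MJ/h = 29444 kJ/s = 29444 kJ/s
ṁ = Q/Δh = 29444 / 1526 = 19.296 kg/s

ṁ = 19.3 kg/s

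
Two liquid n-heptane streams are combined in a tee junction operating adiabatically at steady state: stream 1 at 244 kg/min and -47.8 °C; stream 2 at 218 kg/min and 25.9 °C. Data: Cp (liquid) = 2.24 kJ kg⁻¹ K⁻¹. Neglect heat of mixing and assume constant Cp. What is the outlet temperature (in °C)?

T_out = -13.0 °C

Energy balance with Q = 0: Σ ṁᵢCp,ᵢ(T_out − Tᵢ) = 0
T_out = Σ ṁᵢCp,ᵢTᵢ / Σ ṁᵢCp,ᵢ
      = -13478 / 1034.9 = -13.024 °C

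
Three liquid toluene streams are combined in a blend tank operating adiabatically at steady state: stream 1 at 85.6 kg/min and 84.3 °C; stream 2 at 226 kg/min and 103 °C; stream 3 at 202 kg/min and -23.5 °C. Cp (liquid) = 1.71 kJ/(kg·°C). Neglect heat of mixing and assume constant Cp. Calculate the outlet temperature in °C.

Adiabatic, steady state ⇒ Σ ṁᵢCp,ᵢ(T_out − Tᵢ) = 0
T_out = Σ ṁᵢCp,ᵢTᵢ / Σ ṁᵢCp,ᵢ
      = 44028 / 878.26 = 50.131 °C

T_out = 50.1 °C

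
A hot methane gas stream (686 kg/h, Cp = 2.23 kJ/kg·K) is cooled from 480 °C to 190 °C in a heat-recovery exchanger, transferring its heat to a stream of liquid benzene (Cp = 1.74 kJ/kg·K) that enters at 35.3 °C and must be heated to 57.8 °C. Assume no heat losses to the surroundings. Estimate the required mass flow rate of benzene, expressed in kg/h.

ṁ_c = 11300 kg/h

Heat released by hot stream: Q = 686 × 2.23 × (480 − 190) = 443640 kJ/h
Energy balance on cold side (adiabatic exchanger): Q = ṁ_c·Cp_c·(T_c,out − T_c,in)
ṁ_c = 443640 / [1.74 × (57.8 − 35.3)] = 11332 kg/h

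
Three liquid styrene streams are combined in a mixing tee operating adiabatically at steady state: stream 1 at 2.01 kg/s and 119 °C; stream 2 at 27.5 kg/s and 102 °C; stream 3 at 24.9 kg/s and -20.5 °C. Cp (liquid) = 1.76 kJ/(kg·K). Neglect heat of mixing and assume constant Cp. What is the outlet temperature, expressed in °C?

Energy balance with Q = 0: Σ ṁᵢCp,ᵢ(T_out − Tᵢ) = 0
T_out = Σ ṁᵢCp,ᵢTᵢ / Σ ṁᵢCp,ᵢ
      = 4459.4 / 95.762 = 46.568 °C

T_out = 46.6 °C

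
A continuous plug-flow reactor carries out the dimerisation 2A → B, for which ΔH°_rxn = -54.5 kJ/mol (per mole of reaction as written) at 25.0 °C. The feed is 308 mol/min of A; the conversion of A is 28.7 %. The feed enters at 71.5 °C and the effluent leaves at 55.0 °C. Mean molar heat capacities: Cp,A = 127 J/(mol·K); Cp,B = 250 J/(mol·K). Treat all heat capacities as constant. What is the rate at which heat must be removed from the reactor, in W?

Extent of reaction ξ = 0.287 × 308 / 2 = 44.198 mol/min
Reaction term: ξ·ΔH°_rxn = 44.198 × -54.5 = -2408.8 kJ/min
Sensible, feed 71.5→25 °C: -1818.9 kJ/min
Outlet flows (mol/min): A 219.6, B 44.198
Sensible, products 25→55.0 °C: 1168.2 kJ/min
Q = ΔH = -3059.5 kJ/min = -50.992 kW
Heat removed = 50992 W

Q_out = 51000 W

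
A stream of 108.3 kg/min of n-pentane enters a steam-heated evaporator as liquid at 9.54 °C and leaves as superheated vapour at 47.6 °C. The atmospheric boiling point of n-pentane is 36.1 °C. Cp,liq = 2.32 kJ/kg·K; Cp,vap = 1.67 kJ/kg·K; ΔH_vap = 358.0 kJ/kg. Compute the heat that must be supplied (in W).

liquid 9.54→36.1 °C: 61.619 kJ/kg
vaporisation at 36.1 °C: 358 kJ/kg
vapour 36.1→47.6 °C: 19.205 kJ/kg
Δh = 61.619 + 358 + 19.205 = 438.82 kJ/kg
Q = ṁ·Δh = 108.3 kg/min × 438.82 kJ/kg = 47525 kJ/min
|Q| = 792.08 kW = 792080 W

Q = 792000 W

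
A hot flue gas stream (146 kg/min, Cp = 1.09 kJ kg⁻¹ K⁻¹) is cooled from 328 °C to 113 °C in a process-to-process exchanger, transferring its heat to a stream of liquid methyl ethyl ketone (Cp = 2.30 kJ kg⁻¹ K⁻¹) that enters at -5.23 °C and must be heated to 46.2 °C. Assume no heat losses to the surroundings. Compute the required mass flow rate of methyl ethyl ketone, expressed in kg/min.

Heat released by hot stream: Q = 146 × 1.09 × (328 − 113) = 34215 kJ/min
Energy balance on cold side (adiabatic exchanger): Q = ṁ_c·Cp_c·(T_c,out − T_c,in)
ṁ_c = 34215 / [2.30 × (46.2 − -5.23)] = 289.25 kg/min

ṁ_c = 289 kg/min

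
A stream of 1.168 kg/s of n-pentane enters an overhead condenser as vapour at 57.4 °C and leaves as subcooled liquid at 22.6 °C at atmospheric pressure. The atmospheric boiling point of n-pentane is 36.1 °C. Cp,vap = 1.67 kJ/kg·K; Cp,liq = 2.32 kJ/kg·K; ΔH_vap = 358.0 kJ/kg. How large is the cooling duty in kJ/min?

Q_c = 29800 kJ/min

vapour 57.4→36.1 °C: -35.571 kJ/kg
condensation at 36.1 °C: -358 kJ/kg
liquid 36.1→22.6 °C: -31.32 kJ/kg
Δh = -35.571 + -358 + -31.32 = -424.89 kJ/kg
Q = ṁ·Δh = 1.168 kg/s × -424.89 kJ/kg = -496.27 kJ/s
|Q| = 496.27 kW = 29776 kJ/min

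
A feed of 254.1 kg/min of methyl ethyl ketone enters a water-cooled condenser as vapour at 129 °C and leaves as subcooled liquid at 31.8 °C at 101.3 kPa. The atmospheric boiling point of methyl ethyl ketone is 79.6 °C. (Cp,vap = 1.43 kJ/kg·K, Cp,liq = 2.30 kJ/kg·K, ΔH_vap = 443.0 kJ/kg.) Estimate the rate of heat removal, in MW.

vapour 129→79.6 °C: -70.642 kJ/kg
condensation at 79.6 °C: -443 kJ/kg
liquid 79.6→31.8 °C: -109.94 kJ/kg
Δh = -70.642 + -443 + -109.94 = -623.58 kJ/kg
Q = ṁ·Δh = 254.1 kg/min × -623.58 kJ/kg = -158450 kJ/min
|Q| = 2640.9 kW = 2.6409 MW

Q_c = 2.64 MW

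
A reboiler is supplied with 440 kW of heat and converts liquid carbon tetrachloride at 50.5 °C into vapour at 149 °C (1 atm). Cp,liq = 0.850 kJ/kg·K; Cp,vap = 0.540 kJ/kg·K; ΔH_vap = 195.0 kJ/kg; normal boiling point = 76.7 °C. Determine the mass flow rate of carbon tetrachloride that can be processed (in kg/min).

ṁ = 103 kg/min

Δh = 0.850×(76.7−50.5) + 195.0 + 0.540×(149−76.7) = 256.31 kJ/kg
Q = 440 kW = 440 kJ/s = 26400 kJ/min
ṁ = Q/Δh = 26400 / 256.31 = 103 kg/min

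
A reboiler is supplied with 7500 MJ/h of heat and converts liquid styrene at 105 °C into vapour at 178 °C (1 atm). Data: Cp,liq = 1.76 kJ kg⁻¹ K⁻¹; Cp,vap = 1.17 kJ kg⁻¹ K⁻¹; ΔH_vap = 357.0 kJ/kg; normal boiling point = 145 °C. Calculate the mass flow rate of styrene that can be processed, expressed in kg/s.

ṁ = 4.47 kg/s

Δh = 1.76×(145−105) + 357.0 + 1.17×(178−145) = 466.01 kJ/kg
Q = 7500 MJ/h = 2083.3 kJ/s = 2083.3 kJ/s
ṁ = Q/Δh = 2083.3 / 466.01 = 4.4706 kg/s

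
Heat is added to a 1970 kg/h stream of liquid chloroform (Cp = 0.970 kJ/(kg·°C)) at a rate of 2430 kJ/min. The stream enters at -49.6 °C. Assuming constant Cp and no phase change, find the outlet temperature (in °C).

Q = 2430 kJ/min = 145800 kJ/h
ΔT = Q/(ṁ·Cp) = 145800/(1970×0.970) = 76.299 K
T_out = -49.6 + 76.299 = 26.699 °C

T_out = 26.7 °C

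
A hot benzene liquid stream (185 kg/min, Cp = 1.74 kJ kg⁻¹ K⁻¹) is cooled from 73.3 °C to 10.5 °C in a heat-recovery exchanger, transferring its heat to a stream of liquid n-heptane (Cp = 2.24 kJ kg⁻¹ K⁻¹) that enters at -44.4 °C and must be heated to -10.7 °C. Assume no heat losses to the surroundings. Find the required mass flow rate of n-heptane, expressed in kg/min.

Heat released by hot stream: Q = 185 × 1.74 × (73.3 − 10.5) = 20215 kJ/min
Energy balance on cold side (adiabatic exchanger): Q = ṁ_c·Cp_c·(T_c,out − T_c,in)
ṁ_c = 20215 / [2.24 × (-10.7 − -44.4)] = 267.8 kg/min

ṁ_c = 268 kg/min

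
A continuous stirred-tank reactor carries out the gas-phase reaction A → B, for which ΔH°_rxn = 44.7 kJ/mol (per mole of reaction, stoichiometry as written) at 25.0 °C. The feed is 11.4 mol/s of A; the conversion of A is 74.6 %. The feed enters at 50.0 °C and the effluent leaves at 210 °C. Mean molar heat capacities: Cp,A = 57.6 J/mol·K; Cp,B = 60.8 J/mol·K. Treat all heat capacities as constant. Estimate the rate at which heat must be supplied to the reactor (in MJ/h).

Extent of reaction ξ = 0.746 × 11.4 = 8.5044 mol/s
Reaction term: ξ·ΔH°_rxn = 8.5044 × 44.7 = 380.15 kJ/s
Sensible, feed 50.0→25 °C: -16.416 kJ/s
Outlet flows (mol/s): A 2.8956, B 8.5044
Sensible, products 25→210 °C: 126.51 kJ/s
Q = ΔH = 490.24 kJ/s = 490.24 kW
Heat supplied = 1764.9 MJ/h

Q_in = 1760 MJ/h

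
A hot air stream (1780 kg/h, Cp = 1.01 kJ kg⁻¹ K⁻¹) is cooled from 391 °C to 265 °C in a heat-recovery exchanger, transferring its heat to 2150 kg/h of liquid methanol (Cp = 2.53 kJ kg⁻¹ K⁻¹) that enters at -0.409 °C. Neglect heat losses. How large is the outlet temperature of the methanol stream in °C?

T_c,out = 41.2 °C

Heat released by hot stream: Q = 1780 × 1.01 × (391 − 265) = 226520 kJ/h
Energy balance on cold side (adiabatic exchanger): Q = ṁ_c·Cp_c·(T_c,out − T_c,in)
T_c,out = -0.409 + 226520/(2150 × 2.53) = 41.235 °C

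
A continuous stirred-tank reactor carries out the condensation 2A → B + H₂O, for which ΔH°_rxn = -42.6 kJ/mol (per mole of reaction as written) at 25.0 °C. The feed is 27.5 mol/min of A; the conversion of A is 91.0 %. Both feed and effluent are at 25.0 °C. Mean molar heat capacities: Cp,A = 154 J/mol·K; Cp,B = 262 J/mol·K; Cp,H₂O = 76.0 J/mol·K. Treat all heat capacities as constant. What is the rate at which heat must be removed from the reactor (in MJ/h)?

Q_out = 32.0 MJ/h

Extent of reaction ξ = 0.910 × 27.5 / 2 = 12.513 mol/min
Reaction term: ξ·ΔH°_rxn = 12.513 × -42.6 = -533.03 kJ/min
Q = ΔH = -533.03 kJ/min = -8.8839 kW
Heat removed = 31.982 MJ/h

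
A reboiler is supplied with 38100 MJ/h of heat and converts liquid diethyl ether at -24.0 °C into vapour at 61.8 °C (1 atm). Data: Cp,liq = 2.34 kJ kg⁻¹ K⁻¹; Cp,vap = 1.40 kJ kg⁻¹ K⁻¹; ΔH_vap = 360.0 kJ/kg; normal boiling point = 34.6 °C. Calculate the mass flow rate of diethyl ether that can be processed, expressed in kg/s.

Δh = 2.34×(34.6−-24.0) + 360.0 + 1.40×(61.8−34.6) = 535.2 kJ/kg
Q = 38100 MJ/h = 10583 kJ/s = 10583 kJ/s
ṁ = Q/Δh = 10583 / 535.2 = 19.774 kg/s

ṁ = 19.8 kg/s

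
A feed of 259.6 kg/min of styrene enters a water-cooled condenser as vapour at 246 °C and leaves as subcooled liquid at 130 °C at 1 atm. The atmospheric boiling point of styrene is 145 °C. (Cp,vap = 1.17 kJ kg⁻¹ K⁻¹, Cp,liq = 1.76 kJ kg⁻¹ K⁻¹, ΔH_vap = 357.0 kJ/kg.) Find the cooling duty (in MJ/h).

vapour 246→145 °C: -118.17 kJ/kg
condensation at 145 °C: -357 kJ/kg
liquid 145→130 °C: -26.4 kJ/kg
Δh = -118.17 + -357 + -26.4 = -501.57 kJ/kg
Q = ṁ·Δh = 259.6 kg/min × -501.57 kJ/kg = -130210 kJ/min
|Q| = 2170.1 kW = 7812.5 MJ/h

Q_c = 7810 MJ/h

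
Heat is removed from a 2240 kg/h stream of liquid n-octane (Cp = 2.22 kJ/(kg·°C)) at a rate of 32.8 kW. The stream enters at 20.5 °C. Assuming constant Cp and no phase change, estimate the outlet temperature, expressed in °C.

Q = 32.8 kW = 118080 kJ/h
ΔT = Q/(ṁ·Cp) = 118080/(2240×2.22) = 23.745 K
T_out = 20.5 − 23.745 = -3.2452 °C

T_out = -3.25 °C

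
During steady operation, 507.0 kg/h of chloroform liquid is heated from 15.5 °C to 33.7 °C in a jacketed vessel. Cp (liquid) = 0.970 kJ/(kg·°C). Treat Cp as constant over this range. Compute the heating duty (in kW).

Q = ṁ·Cp·ΔT = 507.0 × 0.970 × (33.7 − 15.5) = 8950.6 kJ/h
Converting: 8950.6 / 3600 s = 2.4863 kW

Q = 2.49 kW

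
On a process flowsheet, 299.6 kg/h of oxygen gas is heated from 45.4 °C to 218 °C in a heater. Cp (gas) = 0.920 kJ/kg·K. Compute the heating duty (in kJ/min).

Q = 793 kJ/min

Q = ṁ·Cp·ΔT = 299.6 × 0.920 × (218 − 45.4) = 47574 kJ/h
Converting: 47574 / 3600 s = 13.215 kW
Heating duty = 792.9 kJ/min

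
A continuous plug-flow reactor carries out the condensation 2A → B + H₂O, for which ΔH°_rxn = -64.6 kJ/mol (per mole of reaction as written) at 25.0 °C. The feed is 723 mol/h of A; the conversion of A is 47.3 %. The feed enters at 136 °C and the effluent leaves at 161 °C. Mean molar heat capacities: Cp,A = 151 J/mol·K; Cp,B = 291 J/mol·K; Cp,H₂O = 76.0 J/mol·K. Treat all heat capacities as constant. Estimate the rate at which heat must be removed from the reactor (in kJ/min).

Extent of reaction ξ = 0.473 × 723 / 2 = 170.99 mol/h
Reaction term: ξ·ΔH°_rxn = 170.99 × -64.6 = -11046 kJ/h
Sensible, feed 136→25 °C: -12118 kJ/h
Outlet flows (mol/h): A 381.02, B 170.99, H₂O 170.99
Sensible, products 25→161 °C: 16359 kJ/h
Q = ΔH = -6805 kJ/h = -1.8903 kW
Heat removed = 113.42 kJ/min

Q_out = 113 kJ/min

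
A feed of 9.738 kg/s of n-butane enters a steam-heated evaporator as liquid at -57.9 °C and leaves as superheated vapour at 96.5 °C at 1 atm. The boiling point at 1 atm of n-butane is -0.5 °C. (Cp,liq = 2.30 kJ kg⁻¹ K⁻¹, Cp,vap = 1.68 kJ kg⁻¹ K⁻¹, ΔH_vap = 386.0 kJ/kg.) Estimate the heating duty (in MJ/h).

liquid -57.9→-0.5 °C: 132.02 kJ/kg
vaporisation at -0.5 °C: 386 kJ/kg
vapour -0.5→96.5 °C: 162.96 kJ/kg
Δh = 132.02 + 386 + 162.96 = 680.98 kJ/kg
Q = ṁ·Δh = 9.738 kg/s × 680.98 kJ/kg = 6631.4 kJ/s
|Q| = 6631.4 kW = 23873 MJ/h

Q = 23900 MJ/h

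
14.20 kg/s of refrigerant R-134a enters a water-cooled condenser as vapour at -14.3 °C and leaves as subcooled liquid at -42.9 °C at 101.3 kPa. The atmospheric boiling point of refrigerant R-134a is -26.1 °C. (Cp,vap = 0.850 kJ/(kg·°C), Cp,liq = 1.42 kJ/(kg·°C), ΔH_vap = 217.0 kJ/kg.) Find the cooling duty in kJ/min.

vapour -14.3→-26.1 °C: -10.03 kJ/kg
condensation at -26.1 °C: -217 kJ/kg
liquid -26.1→-42.9 °C: -23.856 kJ/kg
Δh = -10.03 + -217 + -23.856 = -250.89 kJ/kg
Q = ṁ·Δh = 14.20 kg/s × -250.89 kJ/kg = -3562.6 kJ/s
|Q| = 3562.6 kW = 213750 kJ/min

Q_c = 214000 kJ/min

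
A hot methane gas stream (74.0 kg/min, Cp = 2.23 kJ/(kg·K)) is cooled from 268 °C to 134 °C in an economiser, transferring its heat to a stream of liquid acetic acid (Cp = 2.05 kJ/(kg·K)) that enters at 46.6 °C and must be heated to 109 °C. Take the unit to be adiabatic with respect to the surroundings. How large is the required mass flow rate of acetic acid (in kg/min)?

ṁ_c = 173 kg/min

Heat released by hot stream: Q = 74.0 × 2.23 × (268 − 134) = 22113 kJ/min
Energy balance on cold side (adiabatic exchanger): Q = ṁ_c·Cp_c·(T_c,out − T_c,in)
ṁ_c = 22113 / [2.05 × (109 − 46.6)] = 172.86 kg/min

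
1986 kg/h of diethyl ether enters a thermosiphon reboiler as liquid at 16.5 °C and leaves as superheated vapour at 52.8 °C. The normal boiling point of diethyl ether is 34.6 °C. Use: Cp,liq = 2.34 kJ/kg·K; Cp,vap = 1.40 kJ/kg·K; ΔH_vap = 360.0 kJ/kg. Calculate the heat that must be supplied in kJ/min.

liquid 16.5→34.6 °C: 42.354 kJ/kg
vaporisation at 34.6 °C: 360 kJ/kg
vapour 34.6→52.8 °C: 25.48 kJ/kg
Δh = 42.354 + 360 + 25.48 = 427.83 kJ/kg
Q = ṁ·Δh = 1986 kg/h × 427.83 kJ/kg = 849680 kJ/h
|Q| = 236.02 kW = 14161 kJ/min

Q = 14200 kJ/min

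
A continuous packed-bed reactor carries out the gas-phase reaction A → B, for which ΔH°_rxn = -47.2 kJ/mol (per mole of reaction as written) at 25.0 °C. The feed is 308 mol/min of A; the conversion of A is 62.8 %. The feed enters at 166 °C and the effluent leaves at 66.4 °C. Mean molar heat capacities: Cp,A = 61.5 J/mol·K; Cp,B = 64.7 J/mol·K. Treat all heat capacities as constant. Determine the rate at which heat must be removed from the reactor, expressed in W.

Extent of reaction ξ = 0.628 × 308 = 193.42 mol/min
Reaction term: ξ·ΔH°_rxn = 193.42 × -47.2 = -9129.6 kJ/min
Sensible, feed 166→25 °C: -2670.8 kJ/min
Outlet flows (mol/min): A 114.58, B 193.42
Sensible, products 25→66.4 °C: 809.82 kJ/min
Q = ΔH = -10991 kJ/min = -183.18 kW
Heat removed = 183180 W

Q_out = 183000 W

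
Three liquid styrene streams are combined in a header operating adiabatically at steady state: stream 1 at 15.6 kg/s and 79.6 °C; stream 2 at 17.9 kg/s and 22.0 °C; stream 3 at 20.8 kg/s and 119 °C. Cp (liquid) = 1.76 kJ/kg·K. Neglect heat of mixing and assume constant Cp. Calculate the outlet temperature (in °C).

No heat crosses the boundary, so H_out = H_in.
Σ ṁᵢCp,ᵢTᵢ = 15.6×1.76×79.6 + 17.9×1.76×22.0 + 20.8×1.76×119 = 7234.9
Σ ṁᵢCp,ᵢ = 15.6×1.76 + 17.9×1.76 + 20.8×1.76 = 95.568
T_out = 7234.9 / 95.568 = 75.705 °C

T_out = 75.7 °C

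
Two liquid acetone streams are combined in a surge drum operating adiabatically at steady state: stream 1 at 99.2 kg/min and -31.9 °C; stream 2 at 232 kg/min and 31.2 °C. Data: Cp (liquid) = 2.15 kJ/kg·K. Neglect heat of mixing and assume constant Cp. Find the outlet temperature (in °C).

Energy balance with Q = 0: Σ ṁᵢCp,ᵢ(T_out − Tᵢ) = 0
T_out = Σ ṁᵢCp,ᵢTᵢ / Σ ṁᵢCp,ᵢ
      = 8758.9 / 712.08 = 12.3 °C

T_out = 12.3 °C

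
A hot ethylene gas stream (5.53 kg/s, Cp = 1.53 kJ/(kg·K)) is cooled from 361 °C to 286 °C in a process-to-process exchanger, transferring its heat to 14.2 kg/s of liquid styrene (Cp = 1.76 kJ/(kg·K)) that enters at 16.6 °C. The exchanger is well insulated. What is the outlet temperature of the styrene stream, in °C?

T_c,out = 42.0 °C

Heat released by hot stream: Q = 5.53 × 1.53 × (361 − 286) = 634.57 kJ/s
Energy balance on cold side (adiabatic exchanger): Q = ṁ_c·Cp_c·(T_c,out − T_c,in)
T_c,out = 16.6 + 634.57/(14.2 × 1.76) = 41.991 °C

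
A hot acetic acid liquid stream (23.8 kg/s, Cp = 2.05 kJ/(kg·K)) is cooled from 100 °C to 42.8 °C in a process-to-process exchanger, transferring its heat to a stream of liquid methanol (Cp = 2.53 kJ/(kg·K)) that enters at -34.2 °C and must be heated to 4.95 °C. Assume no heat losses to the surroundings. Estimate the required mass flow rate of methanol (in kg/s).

Heat released by hot stream: Q = 23.8 × 2.05 × (100 − 42.8) = 2790.8 kJ/s
Energy balance on cold side (adiabatic exchanger): Q = ṁ_c·Cp_c·(T_c,out − T_c,in)
ṁ_c = 2790.8 / [2.53 × (4.95 − -34.2)] = 28.176 kg/s

ṁ_c = 28.2 kg/s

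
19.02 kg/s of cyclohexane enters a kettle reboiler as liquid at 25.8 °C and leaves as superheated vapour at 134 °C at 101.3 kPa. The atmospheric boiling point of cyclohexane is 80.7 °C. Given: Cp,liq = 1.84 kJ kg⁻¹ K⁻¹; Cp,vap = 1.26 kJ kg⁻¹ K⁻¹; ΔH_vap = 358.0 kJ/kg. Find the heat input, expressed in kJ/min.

Q = 600000 kJ/min

liquid 25.8→80.7 °C: 101.02 kJ/kg
vaporisation at 80.7 °C: 358 kJ/kg
vapour 80.7→134 °C: 67.158 kJ/kg
Δh = 101.02 + 358 + 67.158 = 526.17 kJ/kg
Q = ṁ·Δh = 19.02 kg/s × 526.17 kJ/kg = 10008 kJ/s
|Q| = 10008 kW = 600470 kJ/min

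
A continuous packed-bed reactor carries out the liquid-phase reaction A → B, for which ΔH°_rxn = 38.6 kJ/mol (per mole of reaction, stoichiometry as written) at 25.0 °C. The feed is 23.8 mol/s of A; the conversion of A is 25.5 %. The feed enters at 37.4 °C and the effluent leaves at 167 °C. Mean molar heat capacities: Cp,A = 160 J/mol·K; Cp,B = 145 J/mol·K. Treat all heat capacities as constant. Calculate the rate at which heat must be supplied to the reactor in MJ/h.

Q_in = 2570 MJ/h

Extent of reaction ξ = 0.255 × 23.8 = 6.069 mol/s
Reaction term: ξ·ΔH°_rxn = 6.069 × 38.6 = 234.26 kJ/s
Sensible, feed 37.4→25 °C: -47.219 kJ/s
Outlet flows (mol/s): A 17.731, B 6.069
Sensible, products 25→167 °C: 527.81 kJ/s
Q = ΔH = 714.85 kJ/s = 714.85 kW
Heat supplied = 2573.5 MJ/h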